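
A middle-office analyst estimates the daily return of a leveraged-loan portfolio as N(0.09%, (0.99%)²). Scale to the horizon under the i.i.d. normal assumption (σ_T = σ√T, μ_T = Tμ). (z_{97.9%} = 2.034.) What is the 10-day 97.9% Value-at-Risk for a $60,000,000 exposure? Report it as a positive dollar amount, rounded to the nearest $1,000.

σ_{10d} = 0.99% × √10 = 3.131%; μ_{10d} = 10 × 0.09% = 0.900%.
VaR = −(0.900%) + 2.034 × 3.131% = 5.468%.
On $60,000,000: 0.05468 × $60,000,000 = $3,280,800.

$3,281,000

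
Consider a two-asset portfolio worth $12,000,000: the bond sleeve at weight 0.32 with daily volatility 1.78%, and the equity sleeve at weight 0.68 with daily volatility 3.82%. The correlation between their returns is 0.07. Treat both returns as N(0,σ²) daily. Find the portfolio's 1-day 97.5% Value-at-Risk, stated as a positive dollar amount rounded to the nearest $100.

$634,600

σ_p² = 0.32²·1.78² + 0.68²·3.82² + 2·0.07·0.32·0.68·1.78·3.82 = 7.2791 (%²).
σ_p = √7.2791 = 2.698%.
At 97.5%, z = 1.960.
VaR = 1.960 × 2.698% = 5.288%; on $12,000,000 that is $634,560.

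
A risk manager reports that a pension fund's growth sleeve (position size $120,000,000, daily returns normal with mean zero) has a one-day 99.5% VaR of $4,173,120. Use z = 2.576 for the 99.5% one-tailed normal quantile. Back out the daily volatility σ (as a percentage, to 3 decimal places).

VaR as a fraction: $4,173,120 / $120,000,000 = 3.478%.
σ = VaR / z = 3.478% / 2.576 = 1.350%.

1.350%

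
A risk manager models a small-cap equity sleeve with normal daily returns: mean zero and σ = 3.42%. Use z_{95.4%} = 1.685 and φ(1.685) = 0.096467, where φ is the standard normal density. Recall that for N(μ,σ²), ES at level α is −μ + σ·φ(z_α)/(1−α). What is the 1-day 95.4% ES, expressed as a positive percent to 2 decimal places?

7.17%

Tail multiplier: φ(z)/(1−α) = 0.096467 / 0.046 = 2.097.
ES = 3.42% × 2.097 = 7.172%.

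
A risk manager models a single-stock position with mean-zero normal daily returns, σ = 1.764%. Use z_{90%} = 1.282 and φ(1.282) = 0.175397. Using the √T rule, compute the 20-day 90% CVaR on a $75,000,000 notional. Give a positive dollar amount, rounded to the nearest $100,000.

$10,400,000

σ_{20d} = 1.764% × √20 = 7.889%.
ES multiplier = φ(z)/(1−α) = 0.175397/0.1 = 1.754.
ES = 7.889% × 1.754 = 13.837%; on $75,000,000: $10,377,750.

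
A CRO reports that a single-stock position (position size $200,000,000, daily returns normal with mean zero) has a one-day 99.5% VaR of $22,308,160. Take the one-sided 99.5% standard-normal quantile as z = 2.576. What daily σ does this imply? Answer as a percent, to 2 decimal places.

4.33%

VaR as a fraction: $22,308,160 / $200,000,000 = 11.154%.
σ = VaR / z = 11.154% / 2.576 = 4.330%.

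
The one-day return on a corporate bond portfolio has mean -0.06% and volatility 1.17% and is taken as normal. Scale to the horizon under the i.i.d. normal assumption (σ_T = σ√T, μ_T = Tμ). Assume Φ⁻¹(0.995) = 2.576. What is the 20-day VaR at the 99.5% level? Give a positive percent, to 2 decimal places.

14.68%

σ_{20d} = 1.17% × √20 = 5.232%; μ_{20d} = 20 × -0.06% = -1.200%.
VaR = −(-1.200%) + 2.576 × 5.232% = 14.678%.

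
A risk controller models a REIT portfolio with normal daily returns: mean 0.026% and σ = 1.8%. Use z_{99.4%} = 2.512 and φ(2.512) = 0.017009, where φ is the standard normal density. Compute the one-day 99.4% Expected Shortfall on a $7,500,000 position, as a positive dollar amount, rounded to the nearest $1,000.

$381,000

Tail multiplier: φ(z)/(1−α) = 0.017009 / 0.006 = 2.835.
ES = −(0.026%) + 1.8% × 2.835 = 5.077%.
On $7,500,000: 0.05077 × $7,500,000 = $380,775.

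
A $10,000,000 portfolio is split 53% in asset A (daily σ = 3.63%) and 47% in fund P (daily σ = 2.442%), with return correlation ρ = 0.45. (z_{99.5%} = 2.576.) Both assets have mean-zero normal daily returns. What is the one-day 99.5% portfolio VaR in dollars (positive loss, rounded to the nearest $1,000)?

$682,000

σ_p² = 0.53²·3.63² + 0.47²·2.442² + 2·0.45·0.53·0.47·3.63·2.442 = 7.0060 (%²).
σ_p = √7.0060 = 2.647%.
VaR = 2.576 × 2.647% = 6.819%; on $10,000,000 that is $681,900.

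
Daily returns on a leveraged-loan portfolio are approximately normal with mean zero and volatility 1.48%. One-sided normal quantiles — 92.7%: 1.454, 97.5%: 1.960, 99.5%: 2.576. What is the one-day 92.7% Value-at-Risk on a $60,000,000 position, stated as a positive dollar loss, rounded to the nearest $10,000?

VaR = z·σ = 1.454 × 1.48% = 2.152%.
On $60,000,000: 0.02152 × $60,000,000 = $1,291,200.

$1,290,000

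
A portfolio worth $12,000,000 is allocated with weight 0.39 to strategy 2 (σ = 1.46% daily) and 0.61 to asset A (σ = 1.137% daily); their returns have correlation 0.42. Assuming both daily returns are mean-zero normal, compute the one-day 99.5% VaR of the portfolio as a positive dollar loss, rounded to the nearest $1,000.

σ_p² = 0.39²·1.46² + 0.61²·1.137² + 2·0.42·0.39·0.61·1.46·1.137 = 1.1370 (%²).
σ_p = √1.1370 = 1.066%.
At 99.5%, z = 2.576.
VaR = 2.576 × 1.066% = 2.746%; on $12,000,000 that is $329,520.

$330,000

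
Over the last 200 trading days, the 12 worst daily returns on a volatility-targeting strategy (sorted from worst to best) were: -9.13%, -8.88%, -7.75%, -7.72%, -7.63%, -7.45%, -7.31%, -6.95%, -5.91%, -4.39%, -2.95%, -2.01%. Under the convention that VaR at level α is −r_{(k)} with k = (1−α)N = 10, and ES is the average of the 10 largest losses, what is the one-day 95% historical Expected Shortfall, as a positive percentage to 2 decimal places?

7.31%

The 10 worst returns sum to -73.12%.
ES = −(-73.12%) / 10 = 7.312% ≈ 7.31%.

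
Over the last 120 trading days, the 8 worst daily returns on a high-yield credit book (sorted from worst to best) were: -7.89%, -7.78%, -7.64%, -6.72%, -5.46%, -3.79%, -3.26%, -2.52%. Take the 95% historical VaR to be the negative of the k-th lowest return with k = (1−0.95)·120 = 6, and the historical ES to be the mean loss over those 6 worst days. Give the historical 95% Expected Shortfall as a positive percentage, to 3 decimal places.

6.547%

The 6 worst returns sum to -39.28%.
ES = −(-39.28%) / 6 = 6.5466…% ≈ 6.547%.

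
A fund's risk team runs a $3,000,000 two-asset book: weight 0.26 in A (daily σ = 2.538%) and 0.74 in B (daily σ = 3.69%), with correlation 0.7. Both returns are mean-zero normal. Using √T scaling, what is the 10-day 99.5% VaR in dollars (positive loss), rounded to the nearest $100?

σ_p = √(0.26²·2.538² + 0.74²·3.69² + 2·0.7·0.26·0.74·2.538·3.69) = 3.227%.
σ_{10d} = 3.227% × √10 = 10.205%.
z(99.5%) = 2.576.
VaR = 2.576 × 10.205% = 26.288%; on $3,000,000 that is $788,640.

$788,600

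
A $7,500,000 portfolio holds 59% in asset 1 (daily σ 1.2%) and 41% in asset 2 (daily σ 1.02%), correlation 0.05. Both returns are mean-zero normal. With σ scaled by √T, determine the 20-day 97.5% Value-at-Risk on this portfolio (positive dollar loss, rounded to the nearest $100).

$552,300

σ_p = √(0.59²·1.2² + 0.41²·1.02² + 2·0.05·0.59·0.41·1.2·1.02) = 0.840%.
σ_{20d} = 0.840% × √20 = 3.757%.
z(97.5%) = 1.960.
VaR = 1.960 × 3.757% = 7.364%; on $7,500,000 that is $552,300.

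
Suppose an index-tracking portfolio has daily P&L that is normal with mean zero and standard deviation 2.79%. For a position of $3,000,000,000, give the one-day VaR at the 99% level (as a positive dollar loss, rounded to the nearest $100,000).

At 99% one-sided, z = 2.326.
VaR = z·σ = 2.326 × 2.79% = 6.490%.
On $3,000,000,000: 0.06490 × $3,000,000,000 = $194,700,000.

$194,700,000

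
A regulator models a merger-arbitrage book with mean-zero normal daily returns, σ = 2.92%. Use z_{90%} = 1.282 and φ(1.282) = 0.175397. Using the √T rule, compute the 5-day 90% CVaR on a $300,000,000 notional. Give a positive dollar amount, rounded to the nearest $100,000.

σ_{5d} = 2.92% × √5 = 6.529%.
ES multiplier = φ(z)/(1−α) = 0.175397/0.1 = 1.754.
ES = 6.529% × 1.754 = 11.452%; on $300,000,000: $34,356,000.

$34,400,000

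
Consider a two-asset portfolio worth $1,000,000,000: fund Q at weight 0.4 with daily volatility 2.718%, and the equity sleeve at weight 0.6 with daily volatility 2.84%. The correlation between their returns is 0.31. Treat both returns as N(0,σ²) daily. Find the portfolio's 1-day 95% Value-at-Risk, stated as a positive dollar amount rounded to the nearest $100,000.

$37,600,000

σ_p² = 0.4²·2.718² + 0.6²·2.84² + 2·0.31·0.4·0.6·2.718·2.84 = 5.2342 (%²).
σ_p = √5.2342 = 2.288%.
At 95%, z = 1.645.
VaR = 1.645 × 2.288% = 3.764%; on $1,000,000,000 that is $37,640,000.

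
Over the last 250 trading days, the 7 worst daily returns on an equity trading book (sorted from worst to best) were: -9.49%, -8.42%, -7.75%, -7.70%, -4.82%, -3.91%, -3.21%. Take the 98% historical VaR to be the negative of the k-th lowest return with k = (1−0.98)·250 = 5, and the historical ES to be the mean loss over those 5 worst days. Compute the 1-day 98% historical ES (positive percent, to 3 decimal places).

The 5 worst returns sum to -38.18%.
ES = −(-38.18%) / 5 = 7.636%.

7.636%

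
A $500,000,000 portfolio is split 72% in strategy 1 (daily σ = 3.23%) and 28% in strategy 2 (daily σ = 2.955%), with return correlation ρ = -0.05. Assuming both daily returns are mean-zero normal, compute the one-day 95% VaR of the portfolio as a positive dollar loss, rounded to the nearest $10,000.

$19,980,000

σ_p² = 0.72²·3.23² + 0.28²·2.955² + 2·-0.05·0.72·0.28·3.23·2.955 = 5.9006 (%²).
σ_p = √5.9006 = 2.429%.
At 95%, z = 1.645.
VaR = 1.645 × 2.429% = 3.996%; on $500,000,000 that is $19,980,000.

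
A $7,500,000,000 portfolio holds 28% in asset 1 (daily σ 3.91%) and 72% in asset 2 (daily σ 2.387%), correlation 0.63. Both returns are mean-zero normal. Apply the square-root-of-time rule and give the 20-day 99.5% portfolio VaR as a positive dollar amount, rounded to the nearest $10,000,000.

$2,210,000,000

σ_p = √(0.28²·3.91² + 0.72²·2.387² + 2·0.63·0.28·0.72·3.91·2.387) = 2.554%.
σ_{20d} = 2.554% × √20 = 11.422%.
z(99.5%) = 2.576.
VaR = 2.576 × 11.422% = 29.423%; on $7,500,000,000 that is $2,206,725,000.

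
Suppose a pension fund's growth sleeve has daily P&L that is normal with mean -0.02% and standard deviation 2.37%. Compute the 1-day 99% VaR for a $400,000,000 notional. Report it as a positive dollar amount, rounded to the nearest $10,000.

At 99% one-sided, z = 2.326.
VaR = −μ + z·σ = −(-0.02%) + 2.326 × 2.37% = 5.533%.
On $400,000,000: 0.05533 × $400,000,000 = $22,132,000.

$22,130,000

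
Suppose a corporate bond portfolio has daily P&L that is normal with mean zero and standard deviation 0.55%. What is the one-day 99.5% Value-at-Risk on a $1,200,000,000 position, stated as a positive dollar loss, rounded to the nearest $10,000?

$17,000,000

At 99.5% one-sided, z = 2.576.
VaR = z·σ = 2.576 × 0.55% = 1.417%.
On $1,200,000,000: 0.01417 × $1,200,000,000 = $17,004,000.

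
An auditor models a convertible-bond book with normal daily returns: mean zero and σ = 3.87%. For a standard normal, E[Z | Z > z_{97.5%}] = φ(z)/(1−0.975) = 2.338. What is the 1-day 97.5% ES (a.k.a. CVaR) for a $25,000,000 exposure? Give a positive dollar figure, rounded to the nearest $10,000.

$2,260,000

ES = 3.87% × 2.338 = 9.048%.
On $25,000,000: 0.09048 × $25,000,000 = $2,262,000.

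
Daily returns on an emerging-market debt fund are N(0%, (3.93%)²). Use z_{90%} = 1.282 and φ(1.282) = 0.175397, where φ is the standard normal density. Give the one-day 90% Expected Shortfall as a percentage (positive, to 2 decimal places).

6.89%

Tail multiplier: φ(z)/(1−α) = 0.175397 / 0.1 = 1.754.
ES = 3.93% × 1.754 = 6.893%.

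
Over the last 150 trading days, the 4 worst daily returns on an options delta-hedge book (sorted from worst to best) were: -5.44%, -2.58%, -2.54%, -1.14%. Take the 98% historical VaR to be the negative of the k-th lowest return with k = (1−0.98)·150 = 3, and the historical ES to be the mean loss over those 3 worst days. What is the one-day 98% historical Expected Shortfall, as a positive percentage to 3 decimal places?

3.520%

The 3 worst returns sum to -10.56%.
ES = −(-10.56%) / 3 = 3.52% ≈ 3.520%.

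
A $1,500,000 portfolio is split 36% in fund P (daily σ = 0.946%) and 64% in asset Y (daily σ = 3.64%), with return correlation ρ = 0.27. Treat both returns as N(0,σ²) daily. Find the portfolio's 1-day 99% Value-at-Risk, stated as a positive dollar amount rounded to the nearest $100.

σ_p² = 0.36²·0.946² + 0.64²·3.64² + 2·0.27·0.36·0.64·0.946·3.64 = 5.9714 (%²).
σ_p = √5.9714 = 2.444%.
At 99%, z = 2.326.
VaR = 2.326 × 2.444% = 5.685%; on $1,500,000 that is $85,275.

$85,300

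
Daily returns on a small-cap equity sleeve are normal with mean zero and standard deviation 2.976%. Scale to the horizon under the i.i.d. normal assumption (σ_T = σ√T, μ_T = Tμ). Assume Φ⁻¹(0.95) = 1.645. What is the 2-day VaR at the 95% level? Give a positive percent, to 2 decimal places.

6.92%

σ_{2d} = 2.976% × √2 = 4.209%.
VaR = 1.645 × 4.209% = 6.924%.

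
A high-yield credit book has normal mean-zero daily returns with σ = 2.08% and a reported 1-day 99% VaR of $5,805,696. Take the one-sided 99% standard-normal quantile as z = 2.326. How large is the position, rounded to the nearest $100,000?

VaR as a fraction of value: z·σ = 2.326 × 2.08% = 4.83808%.
Position = $5,805,696 / 0.0483808 = $120,000,000.

$120,000,000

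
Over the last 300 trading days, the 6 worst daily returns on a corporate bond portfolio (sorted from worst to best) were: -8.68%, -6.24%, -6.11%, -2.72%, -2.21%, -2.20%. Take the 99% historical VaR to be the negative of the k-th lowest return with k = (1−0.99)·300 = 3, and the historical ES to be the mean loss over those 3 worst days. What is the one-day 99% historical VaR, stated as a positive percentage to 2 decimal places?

k = 3; the 3rd lowest return is -6.11%, so VaR = 6.11%.

6.11%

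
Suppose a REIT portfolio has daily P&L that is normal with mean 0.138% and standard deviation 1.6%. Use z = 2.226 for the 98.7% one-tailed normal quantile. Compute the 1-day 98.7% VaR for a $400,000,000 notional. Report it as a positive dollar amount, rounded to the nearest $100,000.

$13,700,000

VaR = −μ + z·σ = −(0.138%) + 2.226 × 1.6% = 3.424%.
On $400,000,000: 0.03424 × $400,000,000 = $13,696,000.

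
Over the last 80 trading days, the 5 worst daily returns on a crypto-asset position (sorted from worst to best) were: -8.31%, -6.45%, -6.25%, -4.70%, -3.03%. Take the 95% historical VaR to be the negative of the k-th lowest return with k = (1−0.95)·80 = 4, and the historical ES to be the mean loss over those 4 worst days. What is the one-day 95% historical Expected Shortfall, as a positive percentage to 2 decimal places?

The 4 worst returns sum to -25.71%.
ES = −(-25.71%) / 4 = 6.4275% ≈ 6.43%.

6.43%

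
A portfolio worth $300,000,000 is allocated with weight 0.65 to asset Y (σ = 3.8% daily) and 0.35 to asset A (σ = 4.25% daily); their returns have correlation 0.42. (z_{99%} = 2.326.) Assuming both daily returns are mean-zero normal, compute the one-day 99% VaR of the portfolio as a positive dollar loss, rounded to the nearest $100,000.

σ_p² = 0.65²·3.8² + 0.35²·4.25² + 2·0.42·0.65·0.35·3.8·4.25 = 11.3998 (%²).
σ_p = √11.3998 = 3.376%.
VaR = 2.326 × 3.376% = 7.853%; on $300,000,000 that is $23,559,000.

$23,600,000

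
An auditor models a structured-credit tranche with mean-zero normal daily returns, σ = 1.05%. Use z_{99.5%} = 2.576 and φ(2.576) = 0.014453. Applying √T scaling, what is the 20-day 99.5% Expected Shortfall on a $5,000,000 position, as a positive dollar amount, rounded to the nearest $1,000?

σ_{20d} = 1.05% × √20 = 4.696%.
ES multiplier = φ(z)/(1−α) = 0.014453/0.005 = 2.891.
ES = 4.696% × 2.891 = 13.576%; on $5,000,000: $678,800.

$679,000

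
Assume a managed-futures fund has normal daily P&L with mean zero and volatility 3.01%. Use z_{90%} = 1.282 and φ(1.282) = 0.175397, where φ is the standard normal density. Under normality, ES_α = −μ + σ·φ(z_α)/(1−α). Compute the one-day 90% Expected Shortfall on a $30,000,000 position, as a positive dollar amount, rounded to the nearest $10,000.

Tail multiplier: φ(z)/(1−α) = 0.175397 / 0.1 = 1.754.
ES = 3.01% × 1.754 = 5.280%.
On $30,000,000: 0.05280 × $30,000,000 = $1,584,000.

$1,580,000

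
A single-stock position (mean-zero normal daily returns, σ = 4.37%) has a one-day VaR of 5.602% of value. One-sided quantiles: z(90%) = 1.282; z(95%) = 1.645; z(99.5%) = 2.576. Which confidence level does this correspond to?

Implied z = VaR/σ = 5.602 / 4.37 = 1.282.
This matches z(90%) = 1.282.

90%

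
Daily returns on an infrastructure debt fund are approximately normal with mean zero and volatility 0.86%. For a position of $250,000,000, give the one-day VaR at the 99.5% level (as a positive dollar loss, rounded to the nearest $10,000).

At 99.5% one-sided, z = 2.576.
VaR = z·σ = 2.576 × 0.86% = 2.215%.
On $250,000,000: 0.02215 × $250,000,000 = $5,537,500.

$5,540,000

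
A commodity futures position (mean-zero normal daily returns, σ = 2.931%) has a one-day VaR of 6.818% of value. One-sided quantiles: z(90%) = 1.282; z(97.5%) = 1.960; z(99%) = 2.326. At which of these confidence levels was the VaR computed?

Implied z = VaR/σ = 6.818 / 2.931 = 2.326.
This matches z(99%) = 2.326.

99%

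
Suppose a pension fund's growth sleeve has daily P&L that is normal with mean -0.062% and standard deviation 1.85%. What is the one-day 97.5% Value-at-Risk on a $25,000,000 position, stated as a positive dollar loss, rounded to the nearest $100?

At 97.5% one-sided, z = 1.960.
VaR = −μ + z·σ = −(-0.062%) + 1.960 × 1.85% = 3.688%.
On $25,000,000: 0.03688 × $25,000,000 = $922,000.

$922,000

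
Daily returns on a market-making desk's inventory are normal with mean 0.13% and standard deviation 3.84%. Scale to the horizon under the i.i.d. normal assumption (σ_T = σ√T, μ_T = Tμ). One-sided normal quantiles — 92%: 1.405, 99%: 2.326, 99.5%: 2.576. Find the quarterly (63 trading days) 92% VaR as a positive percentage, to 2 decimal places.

34.63%

σ_{63d} = 3.84% × √63 = 30.479%; μ_{63d} = 63 × 0.13% = 8.190%.
VaR = −(8.190%) + 1.405 × 30.479% = 34.633%.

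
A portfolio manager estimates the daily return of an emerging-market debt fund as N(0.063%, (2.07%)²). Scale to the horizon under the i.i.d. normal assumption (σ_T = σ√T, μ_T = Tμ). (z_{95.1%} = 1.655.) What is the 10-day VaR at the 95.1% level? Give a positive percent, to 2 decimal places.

σ_{10d} = 2.07% × √10 = 6.546%; μ_{10d} = 10 × 0.063% = 0.630%.
VaR = −(0.630%) + 1.655 × 6.546% = 10.204%.

10.20%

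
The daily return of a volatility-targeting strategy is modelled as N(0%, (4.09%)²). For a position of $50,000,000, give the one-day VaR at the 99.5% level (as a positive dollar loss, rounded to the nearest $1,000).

$5,268,000

At 99.5% one-sided, z = 2.576.
VaR = z·σ = 2.576 × 4.09% = 10.536%.
On $50,000,000: 0.10536 × $50,000,000 = $5,268,000.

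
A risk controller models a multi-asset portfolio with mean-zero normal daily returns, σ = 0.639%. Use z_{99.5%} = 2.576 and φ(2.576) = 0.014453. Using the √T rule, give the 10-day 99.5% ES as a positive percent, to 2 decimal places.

5.84%

σ_{10d} = 0.639% × √10 = 2.021%.
ES multiplier = φ(z)/(1−α) = 0.014453/0.005 = 2.891.
ES = 2.021% × 2.891 = 5.843%.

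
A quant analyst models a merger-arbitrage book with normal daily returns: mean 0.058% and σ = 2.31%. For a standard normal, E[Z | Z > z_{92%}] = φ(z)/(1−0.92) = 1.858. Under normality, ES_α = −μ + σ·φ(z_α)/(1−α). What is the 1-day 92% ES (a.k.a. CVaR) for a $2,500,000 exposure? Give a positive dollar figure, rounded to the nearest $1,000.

ES = −(0.058%) + 2.31% × 1.858 = 4.234%.
On $2,500,000: 0.04234 × $2,500,000 = $105,850.

$106,000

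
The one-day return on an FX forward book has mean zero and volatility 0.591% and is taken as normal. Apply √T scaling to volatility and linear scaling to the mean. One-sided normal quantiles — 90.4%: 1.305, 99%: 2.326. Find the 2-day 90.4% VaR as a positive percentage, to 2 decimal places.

σ_{2d} = 0.591% × √2 = 0.836%.
VaR = 1.305 × 0.836% = 1.091%.

1.09%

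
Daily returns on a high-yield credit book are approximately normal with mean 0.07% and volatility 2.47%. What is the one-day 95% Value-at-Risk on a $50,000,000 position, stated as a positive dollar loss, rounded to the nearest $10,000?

At 95% one-sided, z = 1.645.
VaR = −μ + z·σ = −(0.07%) + 1.645 × 2.47% = 3.993%.
On $50,000,000: 0.03993 × $50,000,000 = $1,996,500.

$2,000,000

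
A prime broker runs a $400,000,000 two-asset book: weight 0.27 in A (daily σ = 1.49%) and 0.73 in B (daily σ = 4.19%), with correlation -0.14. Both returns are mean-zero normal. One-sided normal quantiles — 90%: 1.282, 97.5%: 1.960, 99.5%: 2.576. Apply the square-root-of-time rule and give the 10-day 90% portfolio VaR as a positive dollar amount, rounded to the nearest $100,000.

$49,100,000

σ_p = √(0.27²·1.49² + 0.73²·4.19² + 2·-0.14·0.27·0.73·1.49·4.19) = 3.029%.
σ_{10d} = 3.029% × √10 = 9.579%.
VaR = 1.282 × 9.579% = 12.280%; on $400,000,000 that is $49,120,000.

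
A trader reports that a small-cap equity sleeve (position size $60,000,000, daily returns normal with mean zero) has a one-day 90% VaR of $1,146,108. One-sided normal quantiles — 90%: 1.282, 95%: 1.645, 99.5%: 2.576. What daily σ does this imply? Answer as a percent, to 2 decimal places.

1.49%

VaR as a fraction: $1,146,108 / $60,000,000 = 1.910%.
σ = VaR / z = 1.910% / 1.282 = 1.490%.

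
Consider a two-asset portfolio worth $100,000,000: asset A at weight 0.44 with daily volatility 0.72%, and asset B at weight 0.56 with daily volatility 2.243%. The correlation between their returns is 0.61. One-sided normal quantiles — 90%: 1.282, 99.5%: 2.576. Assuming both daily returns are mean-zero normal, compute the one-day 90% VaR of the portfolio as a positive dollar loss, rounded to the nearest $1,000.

$1,886,000

σ_p² = 0.44²·0.72² + 0.56²·2.243² + 2·0.61·0.44·0.56·0.72·2.243 = 2.1636 (%²).
σ_p = √2.1636 = 1.471%.
VaR = 1.282 × 1.471% = 1.886%; on $100,000,000 that is $1,886,000.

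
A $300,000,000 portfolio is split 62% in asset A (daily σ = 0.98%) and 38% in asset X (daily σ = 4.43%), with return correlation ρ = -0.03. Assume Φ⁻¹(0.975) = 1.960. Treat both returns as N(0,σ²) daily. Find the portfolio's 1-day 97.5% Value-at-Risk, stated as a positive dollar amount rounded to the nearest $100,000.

$10,400,000

σ_p² = 0.62²·0.98² + 0.38²·4.43² + 2·-0.03·0.62·0.38·0.98·4.43 = 3.1416 (%²).
σ_p = √3.1416 = 1.772%.
VaR = 1.960 × 1.772% = 3.473%; on $300,000,000 that is $10,419,000.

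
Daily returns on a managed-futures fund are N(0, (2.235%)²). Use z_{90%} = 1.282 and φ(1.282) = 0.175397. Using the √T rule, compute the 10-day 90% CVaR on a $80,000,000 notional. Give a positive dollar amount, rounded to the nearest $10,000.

σ_{10d} = 2.235% × √10 = 7.068%.
ES multiplier = φ(z)/(1−α) = 0.175397/0.1 = 1.754.
ES = 7.068% × 1.754 = 12.397%; on $80,000,000: $9,917,600.

$9,920,000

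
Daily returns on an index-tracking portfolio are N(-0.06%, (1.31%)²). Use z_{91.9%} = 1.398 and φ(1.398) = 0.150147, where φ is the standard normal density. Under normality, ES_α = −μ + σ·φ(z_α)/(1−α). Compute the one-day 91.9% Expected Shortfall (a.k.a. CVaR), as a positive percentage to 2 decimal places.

2.49%

Tail multiplier: φ(z)/(1−α) = 0.150147 / 0.081 = 1.854.
ES = −(-0.06%) + 1.31% × 1.854 = 2.489%.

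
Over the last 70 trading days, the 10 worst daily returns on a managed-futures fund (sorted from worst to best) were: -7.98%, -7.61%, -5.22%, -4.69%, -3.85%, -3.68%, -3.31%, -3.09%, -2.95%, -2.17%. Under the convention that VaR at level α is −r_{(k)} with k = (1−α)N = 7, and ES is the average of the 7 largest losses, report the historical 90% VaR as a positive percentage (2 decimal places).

3.31%

k = 7; the 7th lowest return is -3.31%, so VaR = 3.31%.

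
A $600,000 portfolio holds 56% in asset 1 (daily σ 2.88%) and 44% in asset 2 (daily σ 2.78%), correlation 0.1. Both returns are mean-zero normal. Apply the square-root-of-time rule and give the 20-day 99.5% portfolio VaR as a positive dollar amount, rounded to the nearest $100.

σ_p = √(0.56²·2.88² + 0.44²·2.78² + 2·0.1·0.56·0.44·2.88·2.78) = 2.119%.
σ_{20d} = 2.119% × √20 = 9.476%.
z(99.5%) = 2.576.
VaR = 2.576 × 9.476% = 24.410%; on $600,000 that is $146,460.

$146,500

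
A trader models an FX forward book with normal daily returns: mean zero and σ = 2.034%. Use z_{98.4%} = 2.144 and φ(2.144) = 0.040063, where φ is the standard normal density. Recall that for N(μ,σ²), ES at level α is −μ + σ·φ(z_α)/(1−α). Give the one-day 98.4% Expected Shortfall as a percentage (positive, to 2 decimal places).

Tail multiplier: φ(z)/(1−α) = 0.040063 / 0.016 = 2.504.
ES = 2.034% × 2.504 = 5.093%.

5.09%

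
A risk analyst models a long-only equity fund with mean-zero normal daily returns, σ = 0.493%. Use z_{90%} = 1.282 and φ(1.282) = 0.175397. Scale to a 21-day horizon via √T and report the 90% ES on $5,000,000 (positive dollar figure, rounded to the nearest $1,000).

$198,000

σ_{21d} = 0.493% × √21 = 2.259%.
ES multiplier = φ(z)/(1−α) = 0.175397/0.1 = 1.754.
ES = 2.259% × 1.754 = 3.962%; on $5,000,000: $198,100.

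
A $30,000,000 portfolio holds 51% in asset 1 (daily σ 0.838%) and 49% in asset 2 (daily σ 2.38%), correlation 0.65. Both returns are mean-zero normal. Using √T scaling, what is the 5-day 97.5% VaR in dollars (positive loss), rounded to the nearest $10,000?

$1,950,000

σ_p = √(0.51²·0.838² + 0.49²·2.38² + 2·0.65·0.51·0.49·0.838·2.38) = 1.480%.
σ_{5d} = 1.480% × √5 = 3.309%.
z(97.5%) = 1.960.
VaR = 1.960 × 3.309% = 6.486%; on $30,000,000 that is $1,945,800.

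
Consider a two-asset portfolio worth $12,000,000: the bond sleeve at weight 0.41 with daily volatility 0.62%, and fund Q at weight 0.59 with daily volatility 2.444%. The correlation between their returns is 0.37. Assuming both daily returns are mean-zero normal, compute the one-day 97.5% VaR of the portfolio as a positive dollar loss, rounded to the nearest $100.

σ_p² = 0.41²·0.62² + 0.59²·2.444² + 2·0.37·0.41·0.59·0.62·2.444 = 2.4151 (%²).
σ_p = √2.4151 = 1.554%.
At 97.5%, z = 1.960.
VaR = 1.960 × 1.554% = 3.046%; on $12,000,000 that is $365,520.

$365,500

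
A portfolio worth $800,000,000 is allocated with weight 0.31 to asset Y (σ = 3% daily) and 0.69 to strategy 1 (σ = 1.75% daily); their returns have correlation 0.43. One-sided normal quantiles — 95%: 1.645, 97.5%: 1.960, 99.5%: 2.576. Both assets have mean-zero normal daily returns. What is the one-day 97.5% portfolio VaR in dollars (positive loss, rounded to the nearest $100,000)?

σ_p² = 0.31²·3² + 0.69²·1.75² + 2·0.43·0.31·0.69·3·1.75 = 3.2887 (%²).
σ_p = √3.2887 = 1.813%.
VaR = 1.960 × 1.813% = 3.553%; on $800,000,000 that is $28,424,000.

$28,400,000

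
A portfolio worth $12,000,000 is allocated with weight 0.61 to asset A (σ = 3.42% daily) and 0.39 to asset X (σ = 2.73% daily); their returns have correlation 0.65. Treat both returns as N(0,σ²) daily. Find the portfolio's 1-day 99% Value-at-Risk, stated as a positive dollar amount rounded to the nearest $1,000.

σ_p² = 0.61²·3.42² + 0.39²·2.73² + 2·0.65·0.61·0.39·3.42·2.73 = 8.3733 (%²).
σ_p = √8.3733 = 2.894%.
At 99%, z = 2.326.
VaR = 2.326 × 2.894% = 6.731%; on $12,000,000 that is $807,720.

$808,000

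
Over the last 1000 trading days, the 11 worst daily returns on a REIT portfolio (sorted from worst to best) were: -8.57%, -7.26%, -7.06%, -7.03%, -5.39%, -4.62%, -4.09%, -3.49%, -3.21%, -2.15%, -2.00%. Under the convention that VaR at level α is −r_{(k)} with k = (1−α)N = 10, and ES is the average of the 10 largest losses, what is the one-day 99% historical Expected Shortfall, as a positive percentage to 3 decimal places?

The 10 worst returns sum to -52.87%.
ES = −(-52.87%) / 10 = 5.287%.

5.287%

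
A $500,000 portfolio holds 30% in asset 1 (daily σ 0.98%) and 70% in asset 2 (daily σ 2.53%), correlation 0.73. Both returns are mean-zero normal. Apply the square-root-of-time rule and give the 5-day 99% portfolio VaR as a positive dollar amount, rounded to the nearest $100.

σ_p = √(0.3²·0.98² + 0.7²·2.53² + 2·0.73·0.3·0.7·0.98·2.53) = 1.996%.
σ_{5d} = 1.996% × √5 = 4.463%.
z(99%) = 2.326.
VaR = 2.326 × 4.463% = 10.381%; on $500,000 that is $51,905.

$51,900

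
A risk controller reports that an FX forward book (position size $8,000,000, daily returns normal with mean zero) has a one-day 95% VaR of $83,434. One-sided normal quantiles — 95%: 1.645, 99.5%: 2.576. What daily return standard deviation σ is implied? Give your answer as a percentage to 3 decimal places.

VaR as a fraction: $83,434 / $8,000,000 = 1.043%.
σ = VaR / z = 1.043% / 1.645 = 0.634%.

0.634%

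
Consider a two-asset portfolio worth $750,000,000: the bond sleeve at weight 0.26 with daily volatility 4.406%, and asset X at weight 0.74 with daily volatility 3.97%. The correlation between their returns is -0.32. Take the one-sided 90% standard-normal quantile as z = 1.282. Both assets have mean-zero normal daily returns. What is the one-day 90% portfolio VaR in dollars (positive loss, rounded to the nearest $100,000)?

$26,800,000

σ_p² = 0.26²·4.406² + 0.74²·3.97² + 2·-0.32·0.26·0.74·4.406·3.97 = 7.7891 (%²).
σ_p = √7.7891 = 2.791%.
VaR = 1.282 × 2.791% = 3.578%; on $750,000,000 that is $26,835,000.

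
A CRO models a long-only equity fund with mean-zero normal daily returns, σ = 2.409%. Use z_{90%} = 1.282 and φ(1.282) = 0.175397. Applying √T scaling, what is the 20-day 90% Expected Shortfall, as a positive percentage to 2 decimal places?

18.90%

σ_{20d} = 2.409% × √20 = 10.773%.
ES multiplier = φ(z)/(1−α) = 0.175397/0.1 = 1.754.
ES = 10.773% × 1.754 = 18.896%.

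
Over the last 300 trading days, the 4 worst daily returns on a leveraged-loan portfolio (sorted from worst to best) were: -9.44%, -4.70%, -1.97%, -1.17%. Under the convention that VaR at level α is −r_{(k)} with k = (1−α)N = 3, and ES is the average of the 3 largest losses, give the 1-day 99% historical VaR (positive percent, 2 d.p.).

k = 3; the 3rd lowest return is -1.97%, so VaR = 1.97%.

1.97%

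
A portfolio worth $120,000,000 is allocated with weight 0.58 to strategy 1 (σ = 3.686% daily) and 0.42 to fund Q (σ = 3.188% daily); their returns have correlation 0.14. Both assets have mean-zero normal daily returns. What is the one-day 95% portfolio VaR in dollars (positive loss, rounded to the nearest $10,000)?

σ_p² = 0.58²·3.686² + 0.42²·3.188² + 2·0.14·0.58·0.42·3.686·3.188 = 7.1649 (%²).
σ_p = √7.1649 = 2.677%.
At 95%, z = 1.645.
VaR = 1.645 × 2.677% = 4.404%; on $120,000,000 that is $5,284,800.

$5,280,000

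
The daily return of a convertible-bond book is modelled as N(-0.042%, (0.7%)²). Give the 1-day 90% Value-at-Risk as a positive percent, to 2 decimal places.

At 90% one-sided, z = 1.282.
VaR = −μ + z·σ = −(-0.042%) + 1.282 × 0.7% = 0.939%.

0.94%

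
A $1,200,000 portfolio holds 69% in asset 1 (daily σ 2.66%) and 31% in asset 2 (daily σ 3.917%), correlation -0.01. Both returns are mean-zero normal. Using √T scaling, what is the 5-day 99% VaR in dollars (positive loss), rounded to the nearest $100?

$136,700

σ_p = √(0.69²·2.66² + 0.31²·3.917² + 2·-0.01·0.69·0.31·2.66·3.917) = 2.191%.
σ_{5d} = 2.191% × √5 = 4.899%.
z(99%) = 2.326.
VaR = 2.326 × 4.899% = 11.395%; on $1,200,000 that is $136,740.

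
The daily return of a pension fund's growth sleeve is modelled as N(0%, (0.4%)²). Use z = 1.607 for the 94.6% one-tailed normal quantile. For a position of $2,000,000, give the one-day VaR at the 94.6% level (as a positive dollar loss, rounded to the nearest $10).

VaR = z·σ = 1.607 × 0.4% = 0.643%.
On $2,000,000: 0.00643 × $2,000,000 = $12,860.

$12,860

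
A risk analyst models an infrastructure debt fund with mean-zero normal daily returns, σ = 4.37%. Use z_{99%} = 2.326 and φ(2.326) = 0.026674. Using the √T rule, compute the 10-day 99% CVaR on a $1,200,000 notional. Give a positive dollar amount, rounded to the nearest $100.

σ_{10d} = 4.37% × √10 = 13.819%.
ES multiplier = φ(z)/(1−α) = 0.026674/0.01 = 2.667.
ES = 13.819% × 2.667 = 36.855%; on $1,200,000: $442,260.

$442,300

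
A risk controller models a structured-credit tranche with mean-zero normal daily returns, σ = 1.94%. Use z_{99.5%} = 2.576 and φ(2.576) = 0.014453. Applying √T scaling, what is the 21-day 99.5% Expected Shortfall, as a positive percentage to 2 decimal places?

25.70%

σ_{21d} = 1.94% × √21 = 8.890%.
ES multiplier = φ(z)/(1−α) = 0.014453/0.005 = 2.891.
ES = 8.890% × 2.891 = 25.701%.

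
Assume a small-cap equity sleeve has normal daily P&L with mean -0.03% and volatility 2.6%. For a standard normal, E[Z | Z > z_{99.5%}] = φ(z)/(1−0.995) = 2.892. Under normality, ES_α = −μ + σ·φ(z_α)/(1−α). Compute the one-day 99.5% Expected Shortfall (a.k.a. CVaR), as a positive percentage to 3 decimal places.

ES = −(-0.03%) + 2.6% × 2.892 = 7.549%.

7.549%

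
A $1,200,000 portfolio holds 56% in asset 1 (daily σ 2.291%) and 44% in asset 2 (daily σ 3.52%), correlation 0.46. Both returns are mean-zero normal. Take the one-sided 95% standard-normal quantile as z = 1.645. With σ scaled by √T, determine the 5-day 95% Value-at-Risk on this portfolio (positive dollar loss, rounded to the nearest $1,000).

σ_p = √(0.56²·2.291² + 0.44²·3.52² + 2·0.46·0.56·0.44·2.291·3.52) = 2.423%.
σ_{5d} = 2.423% × √5 = 5.418%.
VaR = 1.645 × 5.418% = 8.913%; on $1,200,000 that is $106,956.

$107,000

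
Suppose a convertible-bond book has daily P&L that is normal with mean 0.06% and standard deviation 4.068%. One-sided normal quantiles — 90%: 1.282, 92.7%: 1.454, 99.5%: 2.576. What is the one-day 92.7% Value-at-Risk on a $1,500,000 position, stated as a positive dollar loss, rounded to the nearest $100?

$87,800

VaR = −μ + z·σ = −(0.06%) + 1.454 × 4.068% = 5.855%.
On $1,500,000: 0.05855 × $1,500,000 = $87,825.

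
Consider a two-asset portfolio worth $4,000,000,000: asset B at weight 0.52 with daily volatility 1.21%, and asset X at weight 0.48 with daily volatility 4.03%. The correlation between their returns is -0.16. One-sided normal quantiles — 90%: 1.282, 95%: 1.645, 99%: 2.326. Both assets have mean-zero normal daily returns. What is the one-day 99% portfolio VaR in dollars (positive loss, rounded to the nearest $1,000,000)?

$180,000,000

σ_p² = 0.52²·1.21² + 0.48²·4.03² + 2·-0.16·0.52·0.48·1.21·4.03 = 3.7483 (%²).
σ_p = √3.7483 = 1.936%.
VaR = 2.326 × 1.936% = 4.503%; on $4,000,000,000 that is $180,120,000.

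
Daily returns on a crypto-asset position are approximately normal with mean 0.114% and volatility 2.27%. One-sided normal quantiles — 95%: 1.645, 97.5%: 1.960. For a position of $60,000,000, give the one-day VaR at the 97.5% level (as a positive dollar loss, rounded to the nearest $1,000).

VaR = −μ + z·σ = −(0.114%) + 1.960 × 2.27% = 4.335%.
On $60,000,000: 0.04335 × $60,000,000 = $2,601,000.

$2,601,000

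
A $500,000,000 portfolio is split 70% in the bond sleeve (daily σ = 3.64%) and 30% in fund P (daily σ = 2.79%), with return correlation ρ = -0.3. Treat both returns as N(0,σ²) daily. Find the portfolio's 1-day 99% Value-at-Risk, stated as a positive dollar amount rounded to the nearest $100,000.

$28,300,000

σ_p² = 0.7²·3.64² + 0.3²·2.79² + 2·-0.3·0.7·0.3·3.64·2.79 = 5.9133 (%²).
σ_p = √5.9133 = 2.432%.
At 99%, z = 2.326.
VaR = 2.326 × 2.432% = 5.657%; on $500,000,000 that is $28,285,000.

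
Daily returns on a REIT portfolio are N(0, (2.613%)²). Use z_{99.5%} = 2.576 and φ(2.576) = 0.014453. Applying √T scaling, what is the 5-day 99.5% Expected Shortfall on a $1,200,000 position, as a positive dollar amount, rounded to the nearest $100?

σ_{5d} = 2.613% × √5 = 5.843%.
ES multiplier = φ(z)/(1−α) = 0.014453/0.005 = 2.891.
ES = 5.843% × 2.891 = 16.892%; on $1,200,000: $202,704.

$202,700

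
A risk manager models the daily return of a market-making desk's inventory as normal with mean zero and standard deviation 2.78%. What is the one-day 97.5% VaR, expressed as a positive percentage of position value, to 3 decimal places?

At 97.5% one-sided, z = 1.960.
VaR = z·σ = 1.960 × 2.78% = 5.449%.

5.449%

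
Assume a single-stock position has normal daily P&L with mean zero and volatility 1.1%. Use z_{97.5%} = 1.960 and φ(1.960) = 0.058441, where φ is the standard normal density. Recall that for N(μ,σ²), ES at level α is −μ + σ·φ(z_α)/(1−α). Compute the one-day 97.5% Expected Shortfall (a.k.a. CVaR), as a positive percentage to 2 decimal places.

2.57%

Tail multiplier: φ(z)/(1−α) = 0.058441 / 0.025 = 2.338.
ES = 1.1% × 2.338 = 2.572%.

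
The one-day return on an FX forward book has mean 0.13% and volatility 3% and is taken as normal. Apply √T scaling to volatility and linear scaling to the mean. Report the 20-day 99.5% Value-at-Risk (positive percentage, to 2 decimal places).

At 99.5%, z = 2.576.
σ_{20d} = 3% × √20 = 13.416%; μ_{20d} = 20 × 0.13% = 2.600%.
VaR = −(2.600%) + 2.576 × 13.416% = 31.960%.

31.96%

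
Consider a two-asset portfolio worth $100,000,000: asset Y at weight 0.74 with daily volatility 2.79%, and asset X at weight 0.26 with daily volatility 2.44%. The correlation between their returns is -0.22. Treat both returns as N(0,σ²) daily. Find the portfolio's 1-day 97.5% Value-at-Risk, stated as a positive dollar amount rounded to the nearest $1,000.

σ_p² = 0.74²·2.79² + 0.26²·2.44² + 2·-0.22·0.74·0.26·2.79·2.44 = 4.0887 (%²).
σ_p = √4.0887 = 2.022%.
At 97.5%, z = 1.960.
VaR = 1.960 × 2.022% = 3.963%; on $100,000,000 that is $3,963,000.

$3,963,000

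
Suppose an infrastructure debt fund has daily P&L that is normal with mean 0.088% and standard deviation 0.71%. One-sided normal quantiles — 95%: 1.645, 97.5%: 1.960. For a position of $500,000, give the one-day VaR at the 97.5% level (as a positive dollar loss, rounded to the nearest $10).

$6,520

VaR = −μ + z·σ = −(0.088%) + 1.960 × 0.71% = 1.304%.
On $500,000: 0.01304 × $500,000 = $6,520.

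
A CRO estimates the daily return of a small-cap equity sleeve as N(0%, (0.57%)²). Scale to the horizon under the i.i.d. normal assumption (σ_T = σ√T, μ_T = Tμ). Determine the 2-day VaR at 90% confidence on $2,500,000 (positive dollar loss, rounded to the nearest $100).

At 90%, z = 1.282.
σ_{2d} = 0.57% × √2 = 0.806%.
VaR = 1.282 × 0.806% = 1.033%.
On $2,500,000: 0.01033 × $2,500,000 = $25,825.

$25,800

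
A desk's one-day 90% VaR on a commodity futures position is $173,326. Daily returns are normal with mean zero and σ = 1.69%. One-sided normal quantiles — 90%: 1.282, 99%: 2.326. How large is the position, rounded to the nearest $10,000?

VaR as a fraction of value: z·σ = 1.282 × 1.69% = 2.16658%.
Position = $173,326 / 0.0216658 = $7,999,982.

$8,000,000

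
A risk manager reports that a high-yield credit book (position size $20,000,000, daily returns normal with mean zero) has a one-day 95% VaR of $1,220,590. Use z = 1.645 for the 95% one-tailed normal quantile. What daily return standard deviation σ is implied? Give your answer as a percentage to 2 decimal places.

VaR as a fraction: $1,220,590 / $20,000,000 = 6.103%.
σ = VaR / z = 6.103% / 1.645 = 3.710%.

3.71%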